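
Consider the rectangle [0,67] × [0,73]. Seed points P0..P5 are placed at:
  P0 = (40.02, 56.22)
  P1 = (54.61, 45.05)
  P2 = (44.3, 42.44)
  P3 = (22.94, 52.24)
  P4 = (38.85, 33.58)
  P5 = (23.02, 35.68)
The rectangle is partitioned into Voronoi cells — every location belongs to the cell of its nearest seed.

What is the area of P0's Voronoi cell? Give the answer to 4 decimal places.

Area of P0's cell: 613.5415

1. box [0,67]×[0,73]: [(0, 0) (67, 0) (67, 73) (0, 73)]
2. ⊥bis P0·P1 via (47.315,50.635): [(0, 0) (8.5492, 0) (64.4375, 73) (0, 73)]  |A|=2664.0142
3. ⊥bis P0·P2 via (42.16,49.33): [(0, 36.2353) (47.6124, 51.0235) (64.4375, 73) (0, 73)]  |A|=1583.2833
4. ⊥bis P0·P3 via (31.48,54.23): [(33.2655, 46.5674) (47.6124, 51.0235) (64.4375, 73) (27.1062, 73)]  |A|=613.5415
5. ⊥bis P0·P4 via (39.435,44.9): [(33.2655, 46.5674) (47.6124, 51.0235) (64.4375, 73) (27.1062, 73)]  |A|=613.5415
6. ⊥bis P0·P5 via (31.52,45.95): [(33.2655, 46.5674) (47.6124, 51.0235) (64.4375, 73) (27.1062, 73)]  |A|=613.5415
7. canonical 4-gon: [(33.2655, 46.5674) (47.6124, 51.0235) (64.4375, 73) (27.1062, 73)]
8. shoelace: 613.5415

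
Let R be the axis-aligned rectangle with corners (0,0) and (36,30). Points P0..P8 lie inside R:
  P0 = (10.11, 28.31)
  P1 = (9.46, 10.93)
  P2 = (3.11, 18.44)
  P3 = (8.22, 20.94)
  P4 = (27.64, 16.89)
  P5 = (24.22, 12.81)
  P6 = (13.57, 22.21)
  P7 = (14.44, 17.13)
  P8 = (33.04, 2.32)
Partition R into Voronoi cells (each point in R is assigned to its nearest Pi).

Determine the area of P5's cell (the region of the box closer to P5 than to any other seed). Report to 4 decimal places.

Area of P5's cell: 143.6642

1. box [0,36]×[0,30]: [(0, 0) (36, 0) (36, 30) (0, 30)]
2. ⊥bis P5·P0 via (17.165,20.56): [(0, 4.9343) (0, 0) (36, 0) (36, 30) (27.535, 30)]  |A|=734.9088
3. ⊥bis P5·P1 via (16.84,11.87): [(15.8819, 19.392) (18.3519, 0) (36, 0) (36, 30) (27.535, 30)]  |A|=517.7858
4. ⊥bis P5·P2 via (13.665,15.625): [(15.8819, 19.392) (18.3519, 0) (36, 0) (36, 30) (27.535, 30)]  |A|=517.7858
5. ⊥bis P5·P3 via (16.22,16.875): [(18.8907, 22.1309) (16.206, 16.8475) (18.3519, 0) (36, 0) (36, 30) (27.535, 30)]  |A|=513.5141
6. ⊥bis P5·P4 via (25.93,14.85): [(18.3988, 21.1629) (16.206, 16.8475) (18.3519, 0) (36, 0) (36, 6.409)]  |A|=266.2471
7. ⊥bis P5·P6 via (18.895,17.51): [(20.5371, 19.3705) (16.4714, 14.7641) (18.3519, 0) (36, 0) (36, 6.409)]  |A|=254.8216
8. ⊥bis P5·P7 via (19.33,14.97): [(21.0747, 18.9199) (17.0908, 9.9008) (18.3519, 0) (36, 0) (36, 6.409)]  |A|=240.1864
9. ⊥bis P5·P8 via (28.63,7.565): [(31.6209, 10.0797) (21.0747, 18.9199) (17.0908, 9.9008) (18.3519, 0) (19.6326, 0)]  |A|=143.6642
10. canonical 5-gon: [(31.6209, 10.0797) (21.0747, 18.9199) (17.0908, 9.9008) (18.3519, 0) (19.6326, 0)]
11. shoelace: 143.6642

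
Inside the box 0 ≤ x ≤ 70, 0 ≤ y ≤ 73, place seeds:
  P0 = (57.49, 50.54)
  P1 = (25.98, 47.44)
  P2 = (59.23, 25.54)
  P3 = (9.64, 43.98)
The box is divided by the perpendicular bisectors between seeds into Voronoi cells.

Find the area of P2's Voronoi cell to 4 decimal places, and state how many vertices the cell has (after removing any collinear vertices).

1. box [0,70]×[0,73]: [(0, 0) (70, 0) (70, 73) (0, 73)]
2. ⊥bis P2·P0 via (58.36,38.04): [(0, 33.9781) (0, 0) (70, 0) (70, 38.8501)]  |A|=2548.9901
3. ⊥bis P2·P1 via (42.605,36.49): [(42.918, 36.9652) (18.571, 0) (70, 0) (70, 38.8501)]  |A|=1476.6124
4. ⊥bis P2·P3 via (34.435,34.76): [(42.918, 36.9652) (25.3195, 10.246) (21.5095, 0) (70, 0) (70, 38.8501)]  |A|=1461.5582
5. canonical 5-gon: [(42.918, 36.9652) (25.3195, 10.246) (21.5095, 0) (70, 0) (70, 38.8501)]
6. shoelace: 1461.5582

Area of P2's cell: 1461.5582 (5 vertices)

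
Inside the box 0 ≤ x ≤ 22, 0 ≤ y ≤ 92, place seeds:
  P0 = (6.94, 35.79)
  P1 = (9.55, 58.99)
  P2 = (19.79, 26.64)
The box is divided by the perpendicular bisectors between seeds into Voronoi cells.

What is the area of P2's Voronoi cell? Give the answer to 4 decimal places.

Area of P2's cell: 613.6605

1. box [0,22]×[0,92]: [(0, 0) (22, 0) (22, 92) (0, 92)]
2. ⊥bis P2·P0 via (13.365,31.215): [(0, 12.4456) (0, 0) (22, 0) (22, 43.3417)]  |A|=613.6605
3. ⊥bis P2·P1 via (14.67,42.815): [(0, 12.4456) (0, 0) (22, 0) (22, 43.3417)]  |A|=613.6605
4. canonical 4-gon: [(0, 12.4456) (0, 0) (22, 0) (22, 43.3417)]
5. shoelace: 613.6605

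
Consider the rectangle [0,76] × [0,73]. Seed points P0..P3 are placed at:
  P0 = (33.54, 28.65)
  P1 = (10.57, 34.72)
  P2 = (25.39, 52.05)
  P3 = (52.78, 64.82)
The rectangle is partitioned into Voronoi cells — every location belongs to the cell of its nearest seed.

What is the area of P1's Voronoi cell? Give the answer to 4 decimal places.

Area of P1's cell: 962.6091

1. box [0,76]×[0,73]: [(0, 0) (76, 0) (76, 73) (0, 73)]
2. ⊥bis P1·P0 via (22.055,31.685): [(0, 0) (13.682, 0) (32.9728, 73) (0, 73)]  |A|=1702.9003
3. ⊥bis P1·P2 via (17.98,43.385): [(0, 58.7609) (0, 0) (13.682, 0) (23.8258, 38.3859)]  |A|=962.6091
4. ⊥bis P1·P3 via (31.675,49.77): [(0, 58.7609) (0, 0) (13.682, 0) (23.8258, 38.3859)]  |A|=962.6091
5. canonical 4-gon: [(0, 58.7609) (0, 0) (13.682, 0) (23.8258, 38.3859)]
6. shoelace: 962.6091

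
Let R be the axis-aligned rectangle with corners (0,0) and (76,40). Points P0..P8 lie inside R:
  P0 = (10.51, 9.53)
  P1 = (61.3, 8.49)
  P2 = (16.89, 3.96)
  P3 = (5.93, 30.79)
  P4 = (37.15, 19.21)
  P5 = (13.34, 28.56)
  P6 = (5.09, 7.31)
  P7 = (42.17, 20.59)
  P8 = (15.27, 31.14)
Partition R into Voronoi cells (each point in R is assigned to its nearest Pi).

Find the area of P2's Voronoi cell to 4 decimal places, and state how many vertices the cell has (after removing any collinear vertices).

1. box [0,76]×[0,40]: [(0, 0) (76, 0) (76, 40) (0, 40)]
2. ⊥bis P2·P0 via (13.7,6.745): [(7.8113, 0) (76, 0) (76, 40) (42.733, 40)]  |A|=2029.1138
3. ⊥bis P2·P1 via (39.095,6.225): [(36.3908, 32.7356) (7.8113, 0) (39.73, 0)]  |A|=522.4372
4. ⊥bis P2·P3 via (11.41,17.375): [(36.8957, 27.7859) (29.3942, 24.7215) (7.8113, 0) (39.73, 0)]  |A|=503.0986
5. ⊥bis P2·P4 via (27.02,11.585): [(22.8093, 17.179) (7.8113, 0) (35.7402, 0)]  |A|=239.895
6. ⊥bis P2·P5 via (15.115,16.26): [(22.8093, 17.179) (7.8113, 0) (35.7402, 0)]  |A|=239.895
7. ⊥bis P2·P6 via (10.99,5.635): [(22.8093, 17.179) (10.1511, 2.68) (9.3902, 0) (35.7402, 0)]  |A|=237.7793
8. ⊥bis P2·P7 via (29.53,12.275): [(22.8093, 17.179) (10.1511, 2.68) (9.3902, 0) (35.7402, 0)]  |A|=237.7793
9. ⊥bis P2·P8 via (16.08,17.55): [(22.8093, 17.179) (10.1511, 2.68) (9.3902, 0) (35.7402, 0)]  |A|=237.7793
10. canonical 4-gon: [(22.8093, 17.179) (10.1511, 2.68) (9.3902, 0) (35.7402, 0)]
11. shoelace: 237.7793

Area of P2's cell: 237.7793 (4 vertices)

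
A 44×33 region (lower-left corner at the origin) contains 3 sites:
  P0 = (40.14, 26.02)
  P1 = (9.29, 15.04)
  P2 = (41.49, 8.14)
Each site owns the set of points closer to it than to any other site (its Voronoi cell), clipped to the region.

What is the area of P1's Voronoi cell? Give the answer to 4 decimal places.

1. box [0,44]×[0,33]: [(0, 0) (44, 0) (44, 33) (0, 33)]
2. ⊥bis P1·P0 via (24.715,20.53): [(0, 0) (32.0219, 0) (20.2767, 33) (0, 33)]  |A|=862.9282
3. ⊥bis P1·P2 via (25.39,11.59): [(0, 0) (22.9064, 0) (26.3321, 15.9865) (20.2767, 33) (0, 33)]  |A|=790.0656
4. canonical 5-gon: [(0, 0) (22.9064, 0) (26.3321, 15.9865) (20.2767, 33) (0, 33)]
5. shoelace: 790.0656

Area of P1's cell: 790.0656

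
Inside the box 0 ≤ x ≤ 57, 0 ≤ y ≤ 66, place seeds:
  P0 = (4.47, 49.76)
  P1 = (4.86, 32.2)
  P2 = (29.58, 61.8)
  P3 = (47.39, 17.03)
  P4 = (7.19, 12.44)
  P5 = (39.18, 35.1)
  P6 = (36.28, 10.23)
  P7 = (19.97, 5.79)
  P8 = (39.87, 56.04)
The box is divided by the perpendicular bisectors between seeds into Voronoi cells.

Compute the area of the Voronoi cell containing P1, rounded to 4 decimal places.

1. box [0,57]×[0,66]: [(0, 0) (57, 0) (57, 66) (0, 66)]
2. ⊥bis P1·P0 via (4.665,40.98): [(0, 40.8764) (0, 0) (57, 0) (57, 42.1423)]  |A|=2366.0338
3. ⊥bis P1·P2 via (17.22,47): [(23.9164, 41.4076) (0, 40.8764) (0, 0) (57, 0) (57, 13.7783)]  |A|=1896.8426
4. ⊥bis P1·P3 via (26.125,24.615): [(30.2331, 36.1323) (23.9164, 41.4076) (0, 40.8764) (0, 0) (17.3451, 0)]  |A|=996.0294
5. ⊥bis P1·P4 via (6.025,22.32): [(26.153, 24.6934) (30.2331, 36.1323) (23.9164, 41.4076) (0, 40.8764) (0, 21.6096)]  |A|=499.2979
6. ⊥bis P1·P5 via (22.02,33.65): [(22.8101, 24.2992) (21.3693, 41.351) (0, 40.8764) (0, 21.6096)]  |A|=402.2734
7. ⊥bis P1·P6 via (20.57,21.215): [(22.7191, 24.2885) (22.8011, 24.4058) (21.3693, 41.351) (0, 40.8764) (0, 21.6096)]  |A|=402.2685
8. ⊥bis P1·P7 via (12.415,18.995): [(21.3941, 24.1323) (22.7583, 24.9127) (21.3693, 41.351) (0, 40.8764) (0, 21.6096)]  |A|=401.8347
9. ⊥bis P1·P8 via (22.365,44.12): [(21.3941, 24.1323) (22.7583, 24.9127) (21.3693, 41.351) (0, 40.8764) (0, 21.6096)]  |A|=401.8347
10. canonical 5-gon: [(21.3941, 24.1323) (22.7583, 24.9127) (21.3693, 41.351) (0, 40.8764) (0, 21.6096)]
11. shoelace: 401.8347

Area of P1's cell: 401.8347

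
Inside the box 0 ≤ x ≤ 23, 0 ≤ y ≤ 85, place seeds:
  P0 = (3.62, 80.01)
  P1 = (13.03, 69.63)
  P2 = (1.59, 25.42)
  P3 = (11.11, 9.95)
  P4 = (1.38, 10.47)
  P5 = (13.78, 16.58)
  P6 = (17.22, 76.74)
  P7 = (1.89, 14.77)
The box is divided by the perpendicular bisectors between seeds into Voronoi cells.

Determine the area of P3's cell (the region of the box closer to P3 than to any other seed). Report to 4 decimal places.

Area of P3's cell: 206.9989

1. box [0,23]×[0,85]: [(0, 0) (23, 0) (23, 85) (0, 85)]
2. ⊥bis P3·P0 via (7.365,44.98): [(0, 44.1926) (0, 0) (23, 0) (23, 46.6515)]  |A|=1044.7075
3. ⊥bis P3·P1 via (12.07,39.79): [(0, 40.1783) (0, 0) (23, 0) (23, 39.4384)]  |A|=915.5918
4. ⊥bis P3·P2 via (6.35,17.685): [(0, 13.7773) (0, 0) (23, 0) (23, 27.9312)]  |A|=479.6473
5. ⊥bis P3·P4 via (6.245,10.21): [(6.6545, 17.8724) (5.6993, 0) (23, 0) (23, 27.9312)]  |A|=382.8763
6. ⊥bis P3·P5 via (12.445,13.265): [(6.5355, 15.6449) (5.6993, 0) (23, 0) (23, 9.0143)]  |A|=209.5417
7. ⊥bis P3·P6 via (14.165,43.345): [(6.5355, 15.6449) (5.6993, 0) (23, 0) (23, 9.0143)]  |A|=209.5417
8. ⊥bis P3·P7 via (6.5,12.36): [(7.9248, 15.0854) (6.3439, 12.0615) (5.6993, 0) (23, 0) (23, 9.0143)]  |A|=206.9989
9. canonical 5-gon: [(7.9248, 15.0854) (6.3439, 12.0615) (5.6993, 0) (23, 0) (23, 9.0143)]
10. shoelace: 206.9989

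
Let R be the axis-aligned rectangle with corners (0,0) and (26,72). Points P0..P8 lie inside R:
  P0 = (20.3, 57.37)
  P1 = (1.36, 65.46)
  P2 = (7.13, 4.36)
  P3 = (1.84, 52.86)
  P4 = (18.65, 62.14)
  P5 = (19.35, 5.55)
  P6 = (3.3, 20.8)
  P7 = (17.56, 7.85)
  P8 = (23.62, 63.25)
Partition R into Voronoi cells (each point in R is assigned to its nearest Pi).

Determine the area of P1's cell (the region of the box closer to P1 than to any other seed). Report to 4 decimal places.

1. box [0,26]×[0,72]: [(0, 0) (26, 0) (26, 72) (0, 72)]
2. ⊥bis P1·P0 via (10.83,61.415): [(0, 36.0602) (15.3513, 72) (0, 72)]  |A|=275.8605
3. ⊥bis P1·P2 via (4.245,34.91): [(0, 36.0602) (15.3513, 72) (0, 72)]  |A|=275.8605
4. ⊥bis P1·P3 via (1.6,59.16): [(0, 59.099) (10.0035, 59.4801) (15.3513, 72) (0, 72)]  |A|=160.6255
5. ⊥bis P1·P4 via (10.005,63.8): [(0, 59.099) (9.1694, 59.4484) (11.5796, 72) (0, 72)]  |A|=131.8182
6. ⊥bis P1·P5 via (10.355,35.505): [(0, 59.099) (9.1694, 59.4484) (11.5796, 72) (0, 72)]  |A|=131.8182
7. ⊥bis P1·P6 via (2.33,43.13): [(0, 59.099) (9.1694, 59.4484) (11.5796, 72) (0, 72)]  |A|=131.8182
8. ⊥bis P1·P7 via (9.46,36.655): [(0, 59.099) (9.1694, 59.4484) (11.5796, 72) (0, 72)]  |A|=131.8182
9. ⊥bis P1·P8 via (12.49,64.355): [(0, 59.099) (9.1694, 59.4484) (11.5796, 72) (0, 72)]  |A|=131.8182
10. canonical 4-gon: [(0, 59.099) (9.1694, 59.4484) (11.5796, 72) (0, 72)]
11. shoelace: 131.8182

Area of P1's cell: 131.8182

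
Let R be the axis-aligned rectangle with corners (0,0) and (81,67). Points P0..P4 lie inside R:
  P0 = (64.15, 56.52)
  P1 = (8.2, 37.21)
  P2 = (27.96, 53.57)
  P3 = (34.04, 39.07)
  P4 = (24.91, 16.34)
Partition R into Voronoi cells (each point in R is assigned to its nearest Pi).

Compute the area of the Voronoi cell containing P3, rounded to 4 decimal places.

Area of P3's cell: 917.7232

1. box [0,81]×[0,67]: [(0, 0) (81, 0) (81, 67) (0, 67)]
2. ⊥bis P3·P0 via (49.095,47.795): [(0, 0) (76.7942, 0) (37.9649, 67) (0, 67)]  |A|=3844.4297
3. ⊥bis P3·P1 via (21.12,38.14): [(23.8654, 0) (76.7942, 0) (37.9649, 67) (19.0426, 67)]  |A|=2407.0122
4. ⊥bis P3·P2 via (31,46.32): [(20.8379, 42.0589) (23.8654, 0) (76.7942, 0) (46.2451, 52.7124)]  |A|=1945.4307
5. ⊥bis P3·P4 via (29.475,27.705): [(20.8379, 42.0589) (21.6447, 30.8502) (70.2237, 11.3374) (46.2451, 52.7124)]  |A|=917.7232
6. canonical 4-gon: [(20.8379, 42.0589) (21.6447, 30.8502) (70.2237, 11.3374) (46.2451, 52.7124)]
7. shoelace: 917.7232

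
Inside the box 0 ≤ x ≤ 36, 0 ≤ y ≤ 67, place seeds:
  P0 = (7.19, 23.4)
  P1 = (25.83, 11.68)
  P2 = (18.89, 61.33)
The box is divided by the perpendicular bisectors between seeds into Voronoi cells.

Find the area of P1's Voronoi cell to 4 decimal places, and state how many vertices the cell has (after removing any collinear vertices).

1. box [0,36]×[0,67]: [(0, 0) (36, 0) (36, 67) (0, 67)]
2. ⊥bis P1·P0 via (16.51,17.54): [(5.4816, 0) (36, 0) (36, 48.5377)]  |A|=740.6464
3. ⊥bis P1·P2 via (22.36,36.505): [(29.0196, 37.4359) (5.4816, 0) (36, 0) (36, 38.4116)]  |A|=705.3043
4. canonical 4-gon: [(29.0196, 37.4359) (5.4816, 0) (36, 0) (36, 38.4116)]
5. shoelace: 705.3043

Area of P1's cell: 705.3043 (4 vertices)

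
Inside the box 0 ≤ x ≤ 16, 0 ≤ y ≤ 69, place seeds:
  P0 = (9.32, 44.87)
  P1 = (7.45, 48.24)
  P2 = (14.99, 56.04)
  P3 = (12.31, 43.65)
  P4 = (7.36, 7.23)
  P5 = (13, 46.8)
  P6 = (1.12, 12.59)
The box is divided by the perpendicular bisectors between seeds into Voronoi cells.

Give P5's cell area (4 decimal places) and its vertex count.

Area of P5's cell: 33.6999 (5 vertices)

1. box [0,16]×[0,69]: [(0, 0) (16, 0) (16, 69) (0, 69)]
2. ⊥bis P5·P0 via (11.16,45.835): [(0, 67.1142) (16, 36.6064) (16, 69) (0, 69)]  |A|=274.2354
3. ⊥bis P5·P1 via (10.225,47.52): [(10.242, 47.5854) (16, 36.6064) (16, 69) (15.7982, 69)]  |A|=95.4224
4. ⊥bis P5·P2 via (13.995,51.42): [(11.3829, 51.9826) (10.242, 47.5854) (16, 36.6064) (16, 50.9882)]  |A|=52.1237
5. ⊥bis P5·P3 via (12.655,45.225): [(11.3829, 51.9826) (10.242, 47.5854) (11.3274, 45.5158) (16, 44.4923) (16, 50.9882)]  |A|=33.6999
6. ⊥bis P5·P4 via (10.18,27.015): [(11.3829, 51.9826) (10.242, 47.5854) (11.3274, 45.5158) (16, 44.4923) (16, 50.9882)]  |A|=33.6999
7. ⊥bis P5·P6 via (7.06,29.695): [(11.3829, 51.9826) (10.242, 47.5854) (11.3274, 45.5158) (16, 44.4923) (16, 50.9882)]  |A|=33.6999
8. canonical 5-gon: [(11.3829, 51.9826) (10.242, 47.5854) (11.3274, 45.5158) (16, 44.4923) (16, 50.9882)]
9. shoelace: 33.6999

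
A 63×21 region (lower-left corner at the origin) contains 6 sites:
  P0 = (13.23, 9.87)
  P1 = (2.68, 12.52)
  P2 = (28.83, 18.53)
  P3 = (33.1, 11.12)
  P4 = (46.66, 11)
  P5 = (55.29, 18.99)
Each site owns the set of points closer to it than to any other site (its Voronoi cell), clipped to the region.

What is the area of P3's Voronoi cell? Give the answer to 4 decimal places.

Area of P3's cell: 249.5172

1. box [0,63]×[0,21]: [(0, 0) (63, 0) (63, 21) (0, 21)]
2. ⊥bis P3·P0 via (23.165,10.495): [(23.8252, 0) (63, 0) (63, 21) (22.5041, 21)]  |A|=836.5416
3. ⊥bis P3·P1 via (17.89,11.82): [(23.8252, 0) (63, 0) (63, 21) (22.5041, 21)]  |A|=836.5416
4. ⊥bis P3·P2 via (30.965,14.825): [(23.175, 10.336) (23.8252, 0) (63, 0) (63, 21) (41.6809, 21)]  |A|=734.2916
5. ⊥bis P3·P4 via (39.88,11.06): [(39.9592, 20.0079) (23.175, 10.336) (23.8252, 0) (39.7821, 0)]  |A|=249.5172
6. ⊥bis P3·P5 via (44.195,15.055): [(39.9592, 20.0079) (23.175, 10.336) (23.8252, 0) (39.7821, 0)]  |A|=249.5172
7. canonical 4-gon: [(39.9592, 20.0079) (23.175, 10.336) (23.8252, 0) (39.7821, 0)]
8. shoelace: 249.5172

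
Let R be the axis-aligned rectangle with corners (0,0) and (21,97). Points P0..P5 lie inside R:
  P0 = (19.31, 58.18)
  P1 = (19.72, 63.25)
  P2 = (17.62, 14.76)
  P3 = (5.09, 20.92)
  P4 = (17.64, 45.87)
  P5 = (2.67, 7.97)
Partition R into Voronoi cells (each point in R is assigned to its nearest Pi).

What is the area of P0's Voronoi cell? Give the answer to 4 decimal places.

Area of P0's cell: 175.0795

1. box [0,21]×[0,97]: [(0, 0) (21, 0) (21, 97) (0, 97)]
2. ⊥bis P0·P1 via (19.515,60.715): [(0, 62.2931) (0, 0) (21, 0) (21, 60.5949)]  |A|=1290.3245
3. ⊥bis P0·P2 via (18.465,36.47): [(0, 62.2931) (0, 37.1887) (21, 36.3713) (21, 60.5949)]  |A|=517.9442
4. ⊥bis P0·P3 via (12.2,39.55): [(0, 62.2931) (0, 44.206) (20.4754, 36.3918) (21, 36.3713) (21, 60.5949)]  |A|=446.1027
5. ⊥bis P0·P4 via (18.475,52.025): [(0, 62.2931) (0, 54.5314) (21, 51.6825) (21, 60.5949)]  |A|=175.0795
6. ⊥bis P0·P5 via (10.99,33.075): [(0, 62.2931) (0, 54.5314) (21, 51.6825) (21, 60.5949)]  |A|=175.0795
7. canonical 4-gon: [(0, 62.2931) (0, 54.5314) (21, 51.6825) (21, 60.5949)]
8. shoelace: 175.0795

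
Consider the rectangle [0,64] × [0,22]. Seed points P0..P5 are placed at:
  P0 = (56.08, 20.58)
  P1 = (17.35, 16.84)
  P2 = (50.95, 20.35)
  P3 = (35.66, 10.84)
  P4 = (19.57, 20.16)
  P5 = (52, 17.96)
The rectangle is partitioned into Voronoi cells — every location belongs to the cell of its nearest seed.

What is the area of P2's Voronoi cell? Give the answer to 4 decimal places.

Area of P2's cell: 55.5044

1. box [0,64]×[0,22]: [(0, 0) (64, 0) (64, 22) (0, 22)]
2. ⊥bis P2·P0 via (53.515,20.465): [(0, 0) (54.4325, 0) (53.4462, 22) (0, 22)]  |A|=1186.6658
3. ⊥bis P2·P1 via (34.15,18.595): [(36.0925, 0) (54.4325, 0) (53.4462, 22) (33.7943, 22)]  |A|=417.9109
4. ⊥bis P2·P3 via (43.305,15.595): [(53.0047, 0) (54.4325, 0) (53.4462, 22) (39.3212, 22)]  |A|=171.0804
5. ⊥bis P2·P4 via (35.26,20.255): [(53.0047, 0) (54.4325, 0) (53.4462, 22) (39.3212, 22)]  |A|=171.0804
6. ⊥bis P2·P5 via (51.475,19.155): [(43.3193, 15.572) (53.5332, 20.0592) (53.4462, 22) (39.3212, 22)]  |A|=55.5044
7. canonical 4-gon: [(43.3193, 15.572) (53.5332, 20.0592) (53.4462, 22) (39.3212, 22)]
8. shoelace: 55.5044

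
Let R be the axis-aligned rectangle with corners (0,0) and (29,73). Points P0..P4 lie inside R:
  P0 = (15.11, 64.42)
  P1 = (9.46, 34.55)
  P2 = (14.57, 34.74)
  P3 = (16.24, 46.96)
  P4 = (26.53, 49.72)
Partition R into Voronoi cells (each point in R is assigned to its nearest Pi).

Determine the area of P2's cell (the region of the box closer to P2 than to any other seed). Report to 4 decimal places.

Area of P2's cell: 651.2087

1. box [0,29]×[0,73]: [(0, 0) (29, 0) (29, 73) (0, 73)]
2. ⊥bis P2·P0 via (14.84,49.58): [(0, 49.85) (0, 0) (29, 0) (29, 49.3224)]  |A|=1437.9994
3. ⊥bis P2·P1 via (12.015,34.645): [(11.4574, 49.6415) (13.3032, 0) (29, 0) (29, 49.3224)]  |A|=822.2288
4. ⊥bis P2·P3 via (15.405,40.85): [(11.7658, 41.3473) (13.3032, 0) (29, 0) (29, 38.9921)]  |A|=660.5099
5. ⊥bis P2·P4 via (20.55,42.23): [(23.698, 39.7167) (11.7658, 41.3473) (13.3032, 0) (29, 0) (29, 35.4835)]  |A|=651.2087
6. canonical 5-gon: [(23.698, 39.7167) (11.7658, 41.3473) (13.3032, 0) (29, 0) (29, 35.4835)]
7. shoelace: 651.2087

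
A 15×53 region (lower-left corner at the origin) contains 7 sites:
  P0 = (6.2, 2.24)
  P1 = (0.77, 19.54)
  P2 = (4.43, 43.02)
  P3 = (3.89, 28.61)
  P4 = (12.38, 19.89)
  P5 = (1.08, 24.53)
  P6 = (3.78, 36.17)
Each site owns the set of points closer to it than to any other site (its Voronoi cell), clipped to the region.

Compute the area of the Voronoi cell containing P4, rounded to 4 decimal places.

Area of P4's cell: 136.1427

1. box [0,15]×[0,53]: [(0, 0) (15, 0) (15, 53) (0, 53)]
2. ⊥bis P4·P0 via (9.29,11.065): [(0, 14.3178) (15, 9.0657) (15, 53) (0, 53)]  |A|=619.6237
3. ⊥bis P4·P1 via (6.575,19.715): [(6.8096, 11.9335) (15, 9.0657) (15, 53) (5.5716, 53)]  |A|=373.5163
4. ⊥bis P4·P2 via (8.405,31.455): [(6.2435, 30.7121) (6.8096, 11.9335) (15, 9.0657) (15, 33.7218)]  |A|=184.0411
5. ⊥bis P4·P3 via (8.135,24.25): [(6.4867, 22.6451) (6.8096, 11.9335) (15, 9.0657) (15, 30.9339)]  |A|=136.4892
6. ⊥bis P4·P5 via (6.73,22.21): [(7.1898, 23.3297) (6.5155, 21.6877) (6.8096, 11.9335) (15, 9.0657) (15, 30.9339)]  |A|=136.1427
7. ⊥bis P4·P6 via (8.08,28.03): [(7.1898, 23.3297) (6.5155, 21.6877) (6.8096, 11.9335) (15, 9.0657) (15, 30.9339)]  |A|=136.1427
8. canonical 5-gon: [(7.1898, 23.3297) (6.5155, 21.6877) (6.8096, 11.9335) (15, 9.0657) (15, 30.9339)]
9. shoelace: 136.1427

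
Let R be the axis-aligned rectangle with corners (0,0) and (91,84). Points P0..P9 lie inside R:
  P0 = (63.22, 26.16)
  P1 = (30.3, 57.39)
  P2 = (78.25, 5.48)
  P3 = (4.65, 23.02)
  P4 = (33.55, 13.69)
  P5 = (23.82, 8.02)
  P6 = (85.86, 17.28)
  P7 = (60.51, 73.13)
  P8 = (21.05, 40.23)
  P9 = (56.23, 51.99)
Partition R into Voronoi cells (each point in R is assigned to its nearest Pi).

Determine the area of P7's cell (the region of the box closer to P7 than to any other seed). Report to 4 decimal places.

Area of P7's cell: 1159.8083

1. box [0,91]×[0,84]: [(0, 0) (91, 0) (91, 84) (0, 84)]
2. ⊥bis P7·P0 via (61.865,49.645): [(0, 46.0756) (91, 51.326) (91, 84) (0, 84)]  |A|=3212.2273
3. ⊥bis P7·P1 via (45.405,65.26): [(53.7837, 49.1787) (91, 51.326) (91, 84) (35.6411, 84)]  |A|=1571.8373
4. ⊥bis P7·P2 via (69.38,39.305): [(53.7837, 49.1787) (91, 51.326) (91, 84) (35.6411, 84)]  |A|=1571.8373
5. ⊥bis P7·P3 via (32.58,48.075): [(53.7837, 49.1787) (91, 51.326) (91, 84) (35.6411, 84)]  |A|=1571.8373
6. ⊥bis P7·P4 via (47.03,43.41): [(53.7837, 49.1787) (91, 51.326) (91, 84) (35.6411, 84)]  |A|=1571.8373
7. ⊥bis P7·P5 via (42.165,40.575): [(53.7837, 49.1787) (91, 51.326) (91, 84) (35.6411, 84)]  |A|=1571.8373
8. ⊥bis P7·P6 via (73.185,45.205): [(53.7837, 49.1787) (86.04, 51.0398) (91, 53.2911) (91, 84) (35.6411, 84)]  |A|=1566.9637
9. ⊥bis P7·P8 via (40.78,56.68): [(53.7837, 49.1787) (86.04, 51.0398) (91, 53.2911) (91, 84) (35.6411, 84)]  |A|=1566.9637
10. ⊥bis P7·P9 via (58.37,62.56): [(45.4487, 65.176) (91, 55.9537) (91, 84) (35.6411, 84)]  |A|=1159.8083
11. canonical 4-gon: [(45.4487, 65.176) (91, 55.9537) (91, 84) (35.6411, 84)]
12. shoelace: 1159.8083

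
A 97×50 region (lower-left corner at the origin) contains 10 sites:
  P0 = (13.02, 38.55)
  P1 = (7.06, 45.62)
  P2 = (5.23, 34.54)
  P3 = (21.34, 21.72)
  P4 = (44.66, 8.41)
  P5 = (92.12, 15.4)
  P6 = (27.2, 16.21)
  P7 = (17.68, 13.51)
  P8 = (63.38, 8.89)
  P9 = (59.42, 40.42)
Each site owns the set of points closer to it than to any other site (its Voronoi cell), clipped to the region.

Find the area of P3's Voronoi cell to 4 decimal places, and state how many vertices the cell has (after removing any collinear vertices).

1. box [0,97]×[0,50]: [(0, 0) (97, 0) (97, 50) (0, 50)]
2. ⊥bis P3·P0 via (17.18,30.135): [(0, 21.642) (0, 0) (97, 0) (97, 50) (57.3636, 50)]  |A|=4036.6401
3. ⊥bis P3·P1 via (14.2,33.67): [(0, 21.642) (0, 0) (97, 0) (97, 50) (57.3636, 50)]  |A|=4036.6401
4. ⊥bis P3·P2 via (13.285,28.13): [(13.3893, 28.261) (0, 11.4357) (0, 0) (97, 0) (97, 50) (57.3636, 50)]  |A|=3968.3126
5. ⊥bis P3·P4 via (33,15.065): [(51.2003, 46.9531) (13.3893, 28.261) (0, 11.4357) (0, 0) (24.4016, 0)]  |A|=1058.5752
6. ⊥bis P3·P5 via (56.73,18.56): [(51.2003, 46.9531) (13.3893, 28.261) (0, 11.4357) (0, 0) (24.4016, 0)]  |A|=1058.5752
7. ⊥bis P3·P6 via (24.27,18.965): [(50.0533, 46.3861) (13.3893, 28.261) (0, 11.4357) (0, 0) (6.4377, 0)]  |A|=622.6093
8. ⊥bis P3·P7 via (19.51,17.615): [(21.9696, 16.5185) (50.0533, 46.3861) (13.3893, 28.261) (8.7386, 22.4169)]  |A|=345.4019
9. ⊥bis P3·P8 via (42.36,15.305): [(21.9696, 16.5185) (50.0533, 46.3861) (13.3893, 28.261) (8.7386, 22.4169)]  |A|=345.4019
10. ⊥bis P3·P9 via (40.38,31.07): [(21.9696, 16.5185) (38.7579, 34.3732) (36.2175, 39.5463) (13.3893, 28.261) (8.7386, 22.4169)]  |A|=300.927
11. canonical 5-gon: [(21.9696, 16.5185) (38.7579, 34.3732) (36.2175, 39.5463) (13.3893, 28.261) (8.7386, 22.4169)]
12. shoelace: 300.927

Area of P3's cell: 300.9270 (5 vertices)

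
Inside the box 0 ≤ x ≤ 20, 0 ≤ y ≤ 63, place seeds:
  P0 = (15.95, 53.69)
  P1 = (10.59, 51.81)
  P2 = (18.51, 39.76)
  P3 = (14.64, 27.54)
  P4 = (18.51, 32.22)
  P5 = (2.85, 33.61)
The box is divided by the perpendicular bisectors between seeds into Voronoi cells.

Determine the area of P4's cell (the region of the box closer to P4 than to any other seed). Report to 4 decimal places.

1. box [0,20]×[0,63]: [(0, 0) (20, 0) (20, 63) (0, 63)]
2. ⊥bis P4·P0 via (17.23,42.955): [(0, 40.9006) (0, 0) (20, 0) (20, 43.2853)]  |A|=841.8585
3. ⊥bis P4·P1 via (14.55,42.015): [(16.7266, 42.895) (0, 36.1326) (0, 0) (20, 0) (20, 43.2853)]  |A|=801.9826
4. ⊥bis P4·P2 via (18.51,35.99): [(0, 35.99) (0, 0) (20, 0) (20, 35.99)]  |A|=719.8
5. ⊥bis P4·P3 via (16.575,29.88): [(9.1862, 35.99) (20, 27.0478) (20, 35.99)]  |A|=48.3498
6. ⊥bis P4·P5 via (10.68,32.915): [(10.9529, 35.99) (10.8321, 34.6289) (20, 27.0478) (20, 35.99)]  |A|=47.1474
7. canonical 4-gon: [(10.9529, 35.99) (10.8321, 34.6289) (20, 27.0478) (20, 35.99)]
8. shoelace: 47.1474

Area of P4's cell: 47.1474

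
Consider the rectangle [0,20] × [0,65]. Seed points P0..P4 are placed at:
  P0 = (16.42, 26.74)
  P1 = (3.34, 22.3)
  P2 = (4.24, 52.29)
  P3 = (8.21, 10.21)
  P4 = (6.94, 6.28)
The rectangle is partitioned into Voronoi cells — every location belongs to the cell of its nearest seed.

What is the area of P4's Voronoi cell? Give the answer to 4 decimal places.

1. box [0,20]×[0,65]: [(0, 0) (20, 0) (20, 65) (0, 65)]
2. ⊥bis P4·P0 via (11.68,16.51): [(0, 21.9218) (0, 0) (20, 0) (20, 12.655)]  |A|=345.7683
3. ⊥bis P4·P1 via (5.14,14.29): [(12.7705, 16.0047) (0, 13.1349) (0, 0) (20, 0) (20, 12.655)]  |A|=289.6617
4. ⊥bis P4·P2 via (5.59,29.285): [(12.7705, 16.0047) (0, 13.1349) (0, 0) (20, 0) (20, 12.655)]  |A|=289.6617
5. ⊥bis P4·P3 via (7.575,8.245): [(0, 10.6929) (0, 0) (20, 0) (20, 4.2298)]  |A|=149.227
6. canonical 4-gon: [(0, 10.6929) (0, 0) (20, 0) (20, 4.2298)]
7. shoelace: 149.227

Area of P4's cell: 149.2270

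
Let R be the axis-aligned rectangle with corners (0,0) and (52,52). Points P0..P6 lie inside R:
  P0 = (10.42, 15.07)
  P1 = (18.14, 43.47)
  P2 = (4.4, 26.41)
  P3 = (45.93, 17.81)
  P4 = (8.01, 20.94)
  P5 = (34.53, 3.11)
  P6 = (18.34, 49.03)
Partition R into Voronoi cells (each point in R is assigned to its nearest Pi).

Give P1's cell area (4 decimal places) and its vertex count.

Area of P1's cell: 531.6715 (5 vertices)

1. box [0,52]×[0,52]: [(0, 0) (52, 0) (52, 52) (0, 52)]
2. ⊥bis P1·P0 via (14.28,29.27): [(0, 33.1517) (52, 19.0165) (52, 52) (0, 52)]  |A|=1347.6247
3. ⊥bis P1·P2 via (11.27,34.94): [(0, 44.0168) (20.3632, 27.6164) (52, 19.0165) (52, 52) (0, 52)]  |A|=1237.0012
4. ⊥bis P1·P3 via (32.035,30.64): [(0, 44.0168) (20.3632, 27.6164) (27.4615, 25.6869) (51.7578, 52) (0, 52)]  |A|=829.1328
5. ⊥bis P1·P4 via (13.075,32.205): [(0, 44.0168) (16.6764, 30.5857) (27.4939, 25.7219) (51.7578, 52) (0, 52)]  |A|=821.8826
6. ⊥bis P1·P5 via (26.335,23.29): [(0, 44.0168) (16.6764, 30.5857) (27.4939, 25.7219) (51.7578, 52) (0, 52)]  |A|=821.8826
7. ⊥bis P1·P6 via (18.24,46.25): [(0, 46.9061) (0, 44.0168) (16.6764, 30.5857) (27.4939, 25.7219) (45.5417, 45.2679)]  |A|=531.6715
8. canonical 5-gon: [(0, 46.9061) (0, 44.0168) (16.6764, 30.5857) (27.4939, 25.7219) (45.5417, 45.2679)]
9. shoelace: 531.6715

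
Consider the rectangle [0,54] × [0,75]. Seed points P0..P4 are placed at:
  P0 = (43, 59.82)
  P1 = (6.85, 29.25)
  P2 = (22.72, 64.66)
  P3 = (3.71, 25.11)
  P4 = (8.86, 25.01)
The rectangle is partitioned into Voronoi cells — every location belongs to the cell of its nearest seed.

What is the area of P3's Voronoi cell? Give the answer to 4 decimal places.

Area of P3's cell: 174.9360

1. box [0,54]×[0,75]: [(0, 0) (54, 0) (54, 75) (0, 75)]
2. ⊥bis P3·P0 via (23.355,42.465): [(0, 68.9017) (0, 0) (54, 0) (54, 7.7764)]  |A|=2070.3082
3. ⊥bis P3·P1 via (5.28,27.18): [(0, 31.1846) (0, 0) (41.1161, 0)]  |A|=641.0946
4. ⊥bis P3·P2 via (13.215,44.885): [(0, 31.1846) (0, 0) (41.1161, 0)]  |A|=641.0946
5. ⊥bis P3·P4 via (6.285,25.06): [(6.311, 26.398) (0, 31.1846) (0, 0) (5.7984, 0)]  |A|=174.936
6. canonical 4-gon: [(6.311, 26.398) (0, 31.1846) (0, 0) (5.7984, 0)]
7. shoelace: 174.936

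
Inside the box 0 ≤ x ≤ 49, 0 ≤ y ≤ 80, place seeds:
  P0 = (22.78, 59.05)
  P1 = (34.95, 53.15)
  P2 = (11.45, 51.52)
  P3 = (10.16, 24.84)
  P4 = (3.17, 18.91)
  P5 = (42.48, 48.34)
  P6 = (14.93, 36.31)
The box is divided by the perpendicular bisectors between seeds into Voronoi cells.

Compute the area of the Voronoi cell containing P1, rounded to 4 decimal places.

1. box [0,49]×[0,80]: [(0, 0) (49, 0) (49, 80) (0, 80)]
2. ⊥bis P1·P0 via (28.865,56.1): [(1.6678, 0) (49, 0) (49, 80) (40.4517, 80)]  |A|=2235.2207
3. ⊥bis P1·P2 via (23.2,52.335): [(23.6806, 45.4061) (26.83, 0) (49, 0) (49, 80) (40.4517, 80)]  |A|=1663.9611
4. ⊥bis P1·P3 via (22.555,38.995): [(23.6806, 45.4061) (24.2268, 37.531) (49, 15.8381) (49, 80) (40.4517, 80)]  |A|=1051.7502
5. ⊥bis P1·P4 via (19.06,36.03): [(23.6806, 45.4061) (24.2268, 37.531) (49, 15.8381) (49, 80) (40.4517, 80)]  |A|=1051.7502
6. ⊥bis P1·P5 via (38.715,50.745): [(23.6806, 45.4061) (24.2268, 37.531) (28.105, 34.1351) (49, 66.846) (49, 80) (40.4517, 80)]  |A|=518.8438
7. ⊥bis P1·P6 via (24.94,44.73): [(23.9331, 45.927) (30.5855, 38.0184) (49, 66.846) (49, 80) (40.4517, 80)]  |A|=479.2001
8. canonical 5-gon: [(23.9331, 45.927) (30.5855, 38.0184) (49, 66.846) (49, 80) (40.4517, 80)]
9. shoelace: 479.2001

Area of P1's cell: 479.2001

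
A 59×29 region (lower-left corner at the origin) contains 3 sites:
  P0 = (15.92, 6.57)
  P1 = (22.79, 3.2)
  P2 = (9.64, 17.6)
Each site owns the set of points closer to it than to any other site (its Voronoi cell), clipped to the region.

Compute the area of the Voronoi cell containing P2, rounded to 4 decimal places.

Area of P2's cell: 487.5617

1. box [0,59]×[0,29]: [(0, 0) (59, 0) (59, 29) (0, 29)]
2. ⊥bis P2·P0 via (12.78,12.085): [(0, 4.8086) (42.489, 29) (0, 29)]  |A|=513.9335
3. ⊥bis P2·P1 via (16.215,10.4): [(0, 4.8086) (26.8035, 20.0694) (36.5831, 29) (0, 29)]  |A|=487.5617
4. canonical 4-gon: [(0, 4.8086) (26.8035, 20.0694) (36.5831, 29) (0, 29)]
5. shoelace: 487.5617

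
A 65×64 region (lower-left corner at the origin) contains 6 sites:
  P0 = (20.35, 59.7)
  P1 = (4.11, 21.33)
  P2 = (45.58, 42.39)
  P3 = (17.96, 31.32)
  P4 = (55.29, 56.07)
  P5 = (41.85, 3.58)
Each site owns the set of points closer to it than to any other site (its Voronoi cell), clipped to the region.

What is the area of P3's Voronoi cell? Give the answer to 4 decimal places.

1. box [0,65]×[0,64]: [(0, 0) (65, 0) (65, 64) (0, 64)]
2. ⊥bis P3·P0 via (19.155,45.51): [(0, 47.1231) (0, 0) (65, 0) (65, 41.6492)]  |A|=2885.1005
3. ⊥bis P3·P1 via (11.035,26.325): [(0, 47.1231) (0, 41.6238) (30.0232, 0) (65, 0) (65, 41.6492)]  |A|=2260.2608
4. ⊥bis P3·P2 via (31.77,36.855): [(28.6206, 44.7129) (0, 47.1231) (0, 41.6238) (30.0232, 0) (46.5414, 0)]  |A|=1090.0048
5. ⊥bis P3·P4 via (36.625,43.695): [(28.6206, 44.7129) (0, 47.1231) (0, 41.6238) (30.0232, 0) (46.5414, 0)]  |A|=1090.0048
6. ⊥bis P3·P5 via (29.905,17.45): [(37.0732, 23.6233) (28.6206, 44.7129) (0, 47.1231) (0, 41.6238) (22.2141, 10.8265)]  |A|=764.4957
7. canonical 5-gon: [(37.0732, 23.6233) (28.6206, 44.7129) (0, 47.1231) (0, 41.6238) (22.2141, 10.8265)]
8. shoelace: 764.4957

Area of P3's cell: 764.4957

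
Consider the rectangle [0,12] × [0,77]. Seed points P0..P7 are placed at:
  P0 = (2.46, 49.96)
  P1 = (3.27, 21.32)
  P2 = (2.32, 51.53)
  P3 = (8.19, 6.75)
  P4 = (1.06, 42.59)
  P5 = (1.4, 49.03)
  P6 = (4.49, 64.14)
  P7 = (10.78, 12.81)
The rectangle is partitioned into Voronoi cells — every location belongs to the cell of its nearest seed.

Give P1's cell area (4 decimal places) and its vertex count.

Area of P1's cell: 192.9174 (5 vertices)

1. box [0,12]×[0,77]: [(0, 0) (12, 0) (12, 77) (0, 77)]
2. ⊥bis P1·P0 via (2.865,35.64): [(0, 35.559) (0, 0) (12, 0) (12, 35.8984)]  |A|=428.744
3. ⊥bis P1·P2 via (2.795,36.425): [(0, 35.559) (0, 0) (12, 0) (12, 35.8984)]  |A|=428.744
4. ⊥bis P1·P3 via (5.73,14.035): [(0, 35.559) (0, 12.1001) (12, 16.1523) (12, 35.8984)]  |A|=259.2299
5. ⊥bis P1·P4 via (2.165,31.955): [(0, 31.7301) (0, 12.1001) (12, 16.1523) (12, 32.9769)]  |A|=218.7275
6. ⊥bis P1·P5 via (2.335,35.175): [(0, 31.7301) (0, 12.1001) (12, 16.1523) (12, 32.9769)]  |A|=218.7275
7. ⊥bis P1·P6 via (3.88,42.73): [(0, 31.7301) (0, 12.1001) (12, 16.1523) (12, 32.9769)]  |A|=218.7275
8. ⊥bis P1·P7 via (7.025,17.065): [(0, 31.7301) (0, 12.1001) (2.2661, 12.8653) (12, 21.4554) (12, 32.9769)]  |A|=192.9174
9. canonical 5-gon: [(0, 31.7301) (0, 12.1001) (2.2661, 12.8653) (12, 21.4554) (12, 32.9769)]
10. shoelace: 192.9174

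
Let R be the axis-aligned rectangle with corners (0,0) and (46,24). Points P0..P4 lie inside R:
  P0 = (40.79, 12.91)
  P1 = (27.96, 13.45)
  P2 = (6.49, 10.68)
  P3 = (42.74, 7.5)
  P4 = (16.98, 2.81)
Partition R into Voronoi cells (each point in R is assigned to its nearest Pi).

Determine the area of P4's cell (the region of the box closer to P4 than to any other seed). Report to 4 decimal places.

Area of P4's cell: 162.9874

1. box [0,46]×[0,24]: [(0, 0) (46, 0) (46, 24) (0, 24)]
2. ⊥bis P4·P0 via (28.885,7.86): [(0, 0) (32.2191, 0) (22.0385, 24) (0, 24)]  |A|=651.0923
3. ⊥bis P4·P1 via (22.47,8.13): [(0, 0) (30.3483, 0) (7.0914, 24) (0, 24)]  |A|=449.2761
4. ⊥bis P4·P2 via (11.735,6.745): [(6.6746, 0) (30.3483, 0) (17.0051, 13.7695)]  |A|=162.9874
5. ⊥bis P4·P3 via (29.86,5.155): [(6.6746, 0) (30.3483, 0) (17.0051, 13.7695)]  |A|=162.9874
6. canonical 3-gon: [(6.6746, 0) (30.3483, 0) (17.0051, 13.7695)]
7. shoelace: 162.9874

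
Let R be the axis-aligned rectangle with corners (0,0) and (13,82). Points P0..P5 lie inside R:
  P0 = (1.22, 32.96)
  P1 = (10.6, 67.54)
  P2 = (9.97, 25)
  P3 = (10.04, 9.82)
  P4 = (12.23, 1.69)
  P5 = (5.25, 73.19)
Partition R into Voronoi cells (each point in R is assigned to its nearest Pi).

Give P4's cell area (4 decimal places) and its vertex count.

1. box [0,13]×[0,82]: [(0, 0) (13, 0) (13, 82) (0, 82)]
2. ⊥bis P4·P0 via (6.725,17.325): [(0, 14.9572) (0, 0) (13, 0) (13, 19.5344)]  |A|=224.1951
3. ⊥bis P4·P1 via (11.415,34.615): [(0, 14.9572) (0, 0) (13, 0) (13, 19.5344)]  |A|=224.1951
4. ⊥bis P4·P2 via (11.1,13.345): [(0, 12.2688) (0, 0) (13, 0) (13, 13.5292)]  |A|=167.6871
5. ⊥bis P4·P3 via (11.135,5.755): [(0, 2.7555) (0, 0) (13, 0) (13, 6.2574)]  |A|=58.5839
6. ⊥bis P4·P5 via (8.74,37.44): [(0, 2.7555) (0, 0) (13, 0) (13, 6.2574)]  |A|=58.5839
7. canonical 4-gon: [(0, 2.7555) (0, 0) (13, 0) (13, 6.2574)]
8. shoelace: 58.5839

Area of P4's cell: 58.5839 (4 vertices)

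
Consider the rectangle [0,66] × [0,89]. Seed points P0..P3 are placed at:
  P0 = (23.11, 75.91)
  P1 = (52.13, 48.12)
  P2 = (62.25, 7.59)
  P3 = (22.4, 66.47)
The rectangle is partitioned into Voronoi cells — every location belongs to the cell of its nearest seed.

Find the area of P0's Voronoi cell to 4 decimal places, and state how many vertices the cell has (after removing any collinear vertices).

Area of P0's cell: 978.5195 (4 vertices)

1. box [0,66]×[0,89]: [(0, 0) (66, 0) (66, 89) (0, 89)]
2. ⊥bis P0·P1 via (37.62,62.015): [(0, 22.7299) (63.4613, 89) (0, 89)]  |A|=2102.7912
3. ⊥bis P0·P2 via (42.68,41.75): [(0, 22.7299) (63.4613, 89) (0, 89)]  |A|=2102.7912
4. ⊥bis P0·P3 via (22.755,71.19): [(0, 72.9014) (44.8171, 69.5307) (63.4613, 89) (0, 89)]  |A|=978.5195
5. canonical 4-gon: [(0, 72.9014) (44.8171, 69.5307) (63.4613, 89) (0, 89)]
6. shoelace: 978.5195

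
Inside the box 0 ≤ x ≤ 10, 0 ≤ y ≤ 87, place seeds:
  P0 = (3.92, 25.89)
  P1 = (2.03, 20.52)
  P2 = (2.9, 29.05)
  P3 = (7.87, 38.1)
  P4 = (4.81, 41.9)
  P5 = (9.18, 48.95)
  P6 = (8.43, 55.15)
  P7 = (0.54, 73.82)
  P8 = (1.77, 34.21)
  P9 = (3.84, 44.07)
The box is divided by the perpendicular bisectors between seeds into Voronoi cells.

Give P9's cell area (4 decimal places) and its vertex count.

Area of P9's cell: 49.7403 (4 vertices)

1. box [0,10]×[0,87]: [(0, 0) (10, 0) (10, 87) (0, 87)]
2. ⊥bis P9·P0 via (3.88,34.98): [(0, 34.9629) (10, 35.0069) (10, 87) (0, 87)]  |A|=520.1507
3. ⊥bis P9·P1 via (2.935,32.295): [(0, 34.9629) (10, 35.0069) (10, 87) (0, 87)]  |A|=520.1507
4. ⊥bis P9·P2 via (3.37,36.56): [(0, 36.7709) (10, 36.1451) (10, 87) (0, 87)]  |A|=505.4201
5. ⊥bis P9·P3 via (5.855,41.085): [(0, 37.1326) (10, 43.883) (10, 87) (0, 87)]  |A|=464.9216
6. ⊥bis P9·P4 via (4.325,42.985): [(0, 41.0517) (10, 45.5218) (10, 87) (0, 87)]  |A|=437.1327
7. ⊥bis P9·P5 via (6.51,46.51): [(0, 53.6336) (0, 41.0517) (8.1634, 44.7008)]  |A|=51.3556
8. ⊥bis P9·P6 via (6.135,49.61): [(2.1796, 51.2485) (0, 52.1515) (0, 41.0517) (8.1634, 44.7008)]  |A|=49.7403
9. ⊥bis P9·P7 via (2.19,58.945): [(2.1796, 51.2485) (0, 52.1515) (0, 41.0517) (8.1634, 44.7008)]  |A|=49.7403
10. ⊥bis P9·P8 via (2.805,39.14): [(2.1796, 51.2485) (0, 52.1515) (0, 41.0517) (8.1634, 44.7008)]  |A|=49.7403
11. canonical 4-gon: [(2.1796, 51.2485) (0, 52.1515) (0, 41.0517) (8.1634, 44.7008)]
12. shoelace: 49.7403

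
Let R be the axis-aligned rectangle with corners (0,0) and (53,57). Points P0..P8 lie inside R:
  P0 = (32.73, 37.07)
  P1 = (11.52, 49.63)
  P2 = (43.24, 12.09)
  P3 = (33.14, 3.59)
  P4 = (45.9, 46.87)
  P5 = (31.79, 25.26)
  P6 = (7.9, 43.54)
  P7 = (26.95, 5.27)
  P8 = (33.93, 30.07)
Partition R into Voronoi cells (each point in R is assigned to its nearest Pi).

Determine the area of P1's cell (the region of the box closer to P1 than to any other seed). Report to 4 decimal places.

Area of P1's cell: 299.0063

1. box [0,53]×[0,57]: [(0, 0) (53, 0) (53, 57) (0, 57)]
2. ⊥bis P1·P0 via (22.125,43.35): [(0, 5.9876) (30.2082, 57) (0, 57)]  |A|=770.495
3. ⊥bis P1·P2 via (27.38,30.86): [(0, 7.7248) (2.059, 9.4646) (30.2082, 57) (0, 57)]  |A|=768.7066
4. ⊥bis P1·P3 via (22.33,26.61): [(0, 16.124) (8.3146, 20.0285) (30.2082, 57) (0, 57)]  |A|=728.3549
5. ⊥bis P1·P4 via (28.71,48.25): [(0, 16.124) (8.3146, 20.0285) (29.2877, 55.4455) (29.4124, 57) (0, 57)]  |A|=727.7364
6. ⊥bis P1·P5 via (21.655,37.445): [(0, 19.4332) (15.6903, 32.4838) (29.2877, 55.4455) (29.4124, 57) (0, 57)]  |A|=664.3935
7. ⊥bis P1·P6 via (9.71,46.585): [(0, 52.3568) (20.3096, 40.2844) (29.2877, 55.4455) (29.4124, 57) (0, 57)]  |A|=299.0063
8. ⊥bis P1·P7 via (19.235,27.45): [(0, 52.3568) (20.3096, 40.2844) (29.2877, 55.4455) (29.4124, 57) (0, 57)]  |A|=299.0063
9. ⊥bis P1·P8 via (22.725,39.85): [(0, 52.3568) (20.3096, 40.2844) (29.2877, 55.4455) (29.4124, 57) (0, 57)]  |A|=299.0063
10. canonical 5-gon: [(0, 52.3568) (20.3096, 40.2844) (29.2877, 55.4455) (29.4124, 57) (0, 57)]
11. shoelace: 299.0063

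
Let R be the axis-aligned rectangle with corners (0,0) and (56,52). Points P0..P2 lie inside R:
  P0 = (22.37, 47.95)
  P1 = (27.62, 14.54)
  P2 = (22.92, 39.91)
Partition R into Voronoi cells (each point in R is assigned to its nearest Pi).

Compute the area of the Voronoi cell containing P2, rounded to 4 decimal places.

1. box [0,56]×[0,52]: [(0, 0) (56, 0) (56, 52) (0, 52)]
2. ⊥bis P2·P0 via (22.645,43.93): [(0, 42.3809) (0, 0) (56, 0) (56, 46.2117)]  |A|=2480.5942
3. ⊥bis P2·P1 via (25.27,27.225): [(0, 42.3809) (0, 22.5435) (56, 32.918) (56, 46.2117)]  |A|=927.6719
4. canonical 4-gon: [(0, 42.3809) (0, 22.5435) (56, 32.918) (56, 46.2117)]
5. shoelace: 927.6719

Area of P2's cell: 927.6719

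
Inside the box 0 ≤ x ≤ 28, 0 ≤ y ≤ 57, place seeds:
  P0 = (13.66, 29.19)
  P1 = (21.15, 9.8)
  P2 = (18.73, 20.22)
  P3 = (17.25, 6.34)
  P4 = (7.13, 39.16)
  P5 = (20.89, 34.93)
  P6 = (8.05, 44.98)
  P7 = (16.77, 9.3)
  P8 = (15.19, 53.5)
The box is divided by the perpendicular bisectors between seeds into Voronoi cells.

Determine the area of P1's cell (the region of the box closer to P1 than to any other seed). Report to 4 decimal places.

Area of P1's cell: 113.6911

1. box [0,28]×[0,57]: [(0, 0) (28, 0) (28, 57) (0, 57)]
2. ⊥bis P1·P0 via (17.405,19.495): [(0, 12.7718) (0, 0) (28, 0) (28, 23.5877)]  |A|=509.0319
3. ⊥bis P1·P2 via (19.94,15.01): [(0, 10.379) (0, 0) (28, 0) (28, 16.8819)]  |A|=381.6529
4. ⊥bis P1·P3 via (19.2,8.07): [(14.2213, 13.6819) (26.3595, 0) (28, 0) (28, 16.8819)]  |A|=127.5278
5. ⊥bis P1·P4 via (14.14,24.48): [(14.2213, 13.6819) (26.3595, 0) (28, 0) (28, 16.8819)]  |A|=127.5278
6. ⊥bis P1·P5 via (21.02,22.365): [(14.2213, 13.6819) (26.3595, 0) (28, 0) (28, 16.8819)]  |A|=127.5278
7. ⊥bis P1·P6 via (14.6,27.39): [(14.2213, 13.6819) (26.3595, 0) (28, 0) (28, 16.8819)]  |A|=127.5278
8. ⊥bis P1·P7 via (18.96,9.55): [(18.3781, 14.6473) (19.1185, 8.1619) (26.3595, 0) (28, 0) (28, 16.8819)]  |A|=113.6911
9. ⊥bis P1·P8 via (18.17,31.65): [(18.3781, 14.6473) (19.1185, 8.1619) (26.3595, 0) (28, 0) (28, 16.8819)]  |A|=113.6911
10. canonical 5-gon: [(18.3781, 14.6473) (19.1185, 8.1619) (26.3595, 0) (28, 0) (28, 16.8819)]
11. shoelace: 113.6911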